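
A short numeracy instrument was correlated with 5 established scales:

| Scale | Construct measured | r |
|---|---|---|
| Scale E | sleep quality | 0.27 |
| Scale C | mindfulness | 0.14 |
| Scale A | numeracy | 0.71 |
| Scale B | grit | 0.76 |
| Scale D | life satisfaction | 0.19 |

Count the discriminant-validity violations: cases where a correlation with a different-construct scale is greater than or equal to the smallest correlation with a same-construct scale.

1

Convergent (same construct = numeracy): Scale A.
Smallest convergent = 0.71. Discriminant values: 0.27, 0.14, 0.76, 0.19; count ≥ 0.71 → 1.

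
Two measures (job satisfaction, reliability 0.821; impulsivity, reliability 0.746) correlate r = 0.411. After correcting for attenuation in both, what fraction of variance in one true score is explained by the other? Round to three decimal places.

Disattenuated r = 0.411 / √(0.821 × 0.746) = 0.411 / 0.7826 = 0.5252.
Shared true-score variance = 0.5252² = 0.2758 ≈ 0.276.

0.276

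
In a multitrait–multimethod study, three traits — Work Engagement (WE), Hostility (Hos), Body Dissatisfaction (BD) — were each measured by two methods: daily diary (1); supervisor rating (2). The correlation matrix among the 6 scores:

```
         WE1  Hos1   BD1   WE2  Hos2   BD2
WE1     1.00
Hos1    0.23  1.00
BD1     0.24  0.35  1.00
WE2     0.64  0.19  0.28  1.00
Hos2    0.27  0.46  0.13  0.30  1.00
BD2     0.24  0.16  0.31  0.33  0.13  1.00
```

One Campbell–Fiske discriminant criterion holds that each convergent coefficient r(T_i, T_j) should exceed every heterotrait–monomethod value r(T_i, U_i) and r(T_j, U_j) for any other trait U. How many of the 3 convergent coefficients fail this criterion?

1

Each convergent coefficient versus the relevant comparison correlations:
WE (methods 1·2): 0.64 vs {0.23, 0.30, 0.24, 0.33} → pass.
Hos (methods 1·2): 0.46 vs {0.23, 0.30, 0.35, 0.13} → pass.
BD (methods 1·2): 0.31 vs {0.24, 0.33, 0.35, 0.13} → fail.
1 of 3 fail.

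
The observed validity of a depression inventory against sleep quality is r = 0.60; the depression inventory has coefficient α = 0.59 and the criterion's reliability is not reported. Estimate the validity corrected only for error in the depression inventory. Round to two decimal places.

Single correction: r_c = r_obs / √r_xx = 0.60 / √0.59 = 0.60 / 0.7681 ≈ 0.78.

0.78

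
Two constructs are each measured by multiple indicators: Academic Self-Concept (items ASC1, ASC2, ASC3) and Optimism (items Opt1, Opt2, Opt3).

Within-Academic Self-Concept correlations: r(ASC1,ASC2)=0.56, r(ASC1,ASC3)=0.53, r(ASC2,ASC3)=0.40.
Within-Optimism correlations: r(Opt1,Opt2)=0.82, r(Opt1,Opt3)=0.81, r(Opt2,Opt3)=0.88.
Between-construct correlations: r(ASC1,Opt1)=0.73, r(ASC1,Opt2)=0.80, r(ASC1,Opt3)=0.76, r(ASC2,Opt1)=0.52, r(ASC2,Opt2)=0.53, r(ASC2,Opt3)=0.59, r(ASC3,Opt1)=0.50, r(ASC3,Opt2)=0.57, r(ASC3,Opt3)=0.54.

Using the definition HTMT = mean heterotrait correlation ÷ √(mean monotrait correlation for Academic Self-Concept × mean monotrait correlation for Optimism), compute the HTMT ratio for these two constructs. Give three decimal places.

Between-construct mean = 5.54/9 = 0.6156.
Mean within-ASC = 1.49/3 = 0.4967; mean within-Opt = 2.51/3 = 0.8367.
Geometric mean = √(0.4967 × 0.8367) = 0.6447.
HTMT = 0.6156 / 0.6447 = 0.955.

0.955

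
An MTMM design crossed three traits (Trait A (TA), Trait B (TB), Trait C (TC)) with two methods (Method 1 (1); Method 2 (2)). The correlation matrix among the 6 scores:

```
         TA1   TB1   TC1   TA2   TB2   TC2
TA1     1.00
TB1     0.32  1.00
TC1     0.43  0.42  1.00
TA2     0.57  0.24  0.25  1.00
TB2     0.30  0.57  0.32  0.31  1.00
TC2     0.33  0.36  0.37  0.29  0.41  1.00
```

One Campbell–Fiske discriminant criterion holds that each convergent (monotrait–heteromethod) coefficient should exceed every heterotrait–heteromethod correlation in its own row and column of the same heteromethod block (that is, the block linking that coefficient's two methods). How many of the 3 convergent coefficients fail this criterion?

0

Convergent coefficients and their comparison sets:
TA (methods 1·2): 0.57 vs {0.30, 0.24, 0.33, 0.25} → pass.
TB (methods 1·2): 0.57 vs {0.24, 0.30, 0.36, 0.32} → pass.
TC (methods 1·2): 0.37 vs {0.25, 0.33, 0.32, 0.36} → pass.
0 of 3 fail.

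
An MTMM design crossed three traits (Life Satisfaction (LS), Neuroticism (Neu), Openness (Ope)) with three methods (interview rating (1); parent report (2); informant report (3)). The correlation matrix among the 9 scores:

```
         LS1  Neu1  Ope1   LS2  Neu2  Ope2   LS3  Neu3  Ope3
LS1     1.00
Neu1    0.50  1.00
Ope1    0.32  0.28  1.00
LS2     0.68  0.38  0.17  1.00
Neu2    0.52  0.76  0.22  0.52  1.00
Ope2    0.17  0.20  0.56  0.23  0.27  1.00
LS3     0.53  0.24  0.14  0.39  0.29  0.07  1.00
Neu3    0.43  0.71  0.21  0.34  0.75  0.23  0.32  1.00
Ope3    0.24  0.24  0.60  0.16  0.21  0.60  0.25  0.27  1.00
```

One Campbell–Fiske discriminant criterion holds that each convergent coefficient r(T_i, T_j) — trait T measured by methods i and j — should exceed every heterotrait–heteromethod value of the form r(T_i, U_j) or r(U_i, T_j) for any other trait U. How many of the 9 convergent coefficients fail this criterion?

Each convergent coefficient versus the relevant comparison correlations:
LS (methods 1·2): 0.68 vs {0.52, 0.38, 0.17, 0.17} → pass.
LS (methods 1·3): 0.53 vs {0.43, 0.24, 0.24, 0.14} → pass.
LS (methods 2·3): 0.39 vs {0.34, 0.29, 0.16, 0.07} → pass.
Neu (methods 1·2): 0.76 vs {0.38, 0.52, 0.20, 0.22} → pass.
Neu (methods 1·3): 0.71 vs {0.24, 0.43, 0.24, 0.21} → pass.
Neu (methods 2·3): 0.75 vs {0.29, 0.34, 0.21, 0.23} → pass.
Ope (methods 1·2): 0.56 vs {0.17, 0.17, 0.22, 0.20} → pass.
Ope (methods 1·3): 0.60 vs {0.14, 0.24, 0.21, 0.24} → pass.
Ope (methods 2·3): 0.60 vs {0.07, 0.16, 0.23, 0.21} → pass.
0 of 9 fail.

0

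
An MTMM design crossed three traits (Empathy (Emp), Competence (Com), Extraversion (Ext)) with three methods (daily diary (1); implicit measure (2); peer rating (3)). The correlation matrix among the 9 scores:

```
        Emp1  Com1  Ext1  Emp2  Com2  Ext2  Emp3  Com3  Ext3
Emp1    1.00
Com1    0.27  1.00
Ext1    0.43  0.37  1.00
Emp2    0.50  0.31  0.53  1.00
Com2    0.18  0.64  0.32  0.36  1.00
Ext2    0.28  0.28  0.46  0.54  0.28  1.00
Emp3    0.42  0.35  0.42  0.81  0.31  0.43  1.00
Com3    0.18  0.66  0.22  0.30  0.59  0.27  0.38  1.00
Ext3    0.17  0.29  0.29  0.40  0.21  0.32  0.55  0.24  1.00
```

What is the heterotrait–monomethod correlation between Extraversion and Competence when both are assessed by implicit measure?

Different traits, same method: r(Ext2, Com2) = 0.28.

0.28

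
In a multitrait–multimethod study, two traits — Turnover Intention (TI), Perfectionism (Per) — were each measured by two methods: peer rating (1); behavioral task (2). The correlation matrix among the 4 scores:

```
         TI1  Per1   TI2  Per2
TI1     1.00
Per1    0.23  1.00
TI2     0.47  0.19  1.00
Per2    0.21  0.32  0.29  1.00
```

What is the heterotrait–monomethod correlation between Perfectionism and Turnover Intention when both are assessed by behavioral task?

0.29

Different traits, same method: r(Per2, TI2) = 0.29.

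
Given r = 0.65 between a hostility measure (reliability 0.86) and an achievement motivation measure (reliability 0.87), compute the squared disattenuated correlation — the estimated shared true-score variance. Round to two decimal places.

0.56

Disattenuated r = 0.65 / √(0.86 × 0.87) = 0.65 / 0.8650 = 0.7514.
Shared true-score variance = 0.7514² = 0.5646 ≈ 0.56.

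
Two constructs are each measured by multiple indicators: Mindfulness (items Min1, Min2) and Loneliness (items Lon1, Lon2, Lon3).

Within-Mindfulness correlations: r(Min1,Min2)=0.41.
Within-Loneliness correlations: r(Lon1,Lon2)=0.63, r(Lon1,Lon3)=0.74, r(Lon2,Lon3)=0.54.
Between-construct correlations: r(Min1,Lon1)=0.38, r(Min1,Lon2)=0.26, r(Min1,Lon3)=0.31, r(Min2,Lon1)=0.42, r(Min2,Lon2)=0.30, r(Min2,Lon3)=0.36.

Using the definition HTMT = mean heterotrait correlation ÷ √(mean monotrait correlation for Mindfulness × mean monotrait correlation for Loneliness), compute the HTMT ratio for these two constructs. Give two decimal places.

0.66

Mean between = 2.03/6 = 0.3383.
Mean within-Min = 0.41/1 = 0.4100; mean within-Lon = 1.91/3 = 0.6367.
Geometric mean = √(0.4100 × 0.6367) = 0.5109.
HTMT = 0.3383 / 0.5109 = 0.66.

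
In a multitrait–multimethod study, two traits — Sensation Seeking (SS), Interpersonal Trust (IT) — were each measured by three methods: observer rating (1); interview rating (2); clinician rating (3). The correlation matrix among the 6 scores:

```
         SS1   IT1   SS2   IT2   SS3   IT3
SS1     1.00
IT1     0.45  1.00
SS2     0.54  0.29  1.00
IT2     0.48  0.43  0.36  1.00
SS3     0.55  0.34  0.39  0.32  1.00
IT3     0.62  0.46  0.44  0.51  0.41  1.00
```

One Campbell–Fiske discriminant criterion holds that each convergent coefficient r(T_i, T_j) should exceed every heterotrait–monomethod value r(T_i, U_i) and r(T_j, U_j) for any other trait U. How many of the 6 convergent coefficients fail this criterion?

2

Convergent coefficients and their comparison sets:
SS (methods 1·2): 0.54 vs {0.45, 0.36} → pass.
SS (methods 1·3): 0.55 vs {0.45, 0.41} → pass.
SS (methods 2·3): 0.39 vs {0.36, 0.41} → fail.
IT (methods 1·2): 0.43 vs {0.45, 0.36} → fail.
IT (methods 1·3): 0.46 vs {0.45, 0.41} → pass.
IT (methods 2·3): 0.51 vs {0.36, 0.41} → pass.
2 of 6 fail.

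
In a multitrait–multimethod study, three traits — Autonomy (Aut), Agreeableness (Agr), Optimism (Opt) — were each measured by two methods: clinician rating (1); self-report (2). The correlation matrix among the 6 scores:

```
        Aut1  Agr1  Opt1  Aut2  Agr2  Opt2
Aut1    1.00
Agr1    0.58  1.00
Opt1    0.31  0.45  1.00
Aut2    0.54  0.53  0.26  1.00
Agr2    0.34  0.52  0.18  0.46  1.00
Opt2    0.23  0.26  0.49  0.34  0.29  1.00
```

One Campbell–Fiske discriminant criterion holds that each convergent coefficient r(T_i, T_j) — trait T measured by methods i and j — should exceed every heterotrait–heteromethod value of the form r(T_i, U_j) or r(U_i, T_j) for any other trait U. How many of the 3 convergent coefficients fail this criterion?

Checking each validity diagonal entry against its comparison values:
Aut (methods 1·2): 0.54 vs {0.34, 0.53, 0.23, 0.26} → pass.
Agr (methods 1·2): 0.52 vs {0.53, 0.34, 0.26, 0.18} → fail.
Opt (methods 1·2): 0.49 vs {0.26, 0.23, 0.18, 0.26} → pass.
1 of 3 fail.

1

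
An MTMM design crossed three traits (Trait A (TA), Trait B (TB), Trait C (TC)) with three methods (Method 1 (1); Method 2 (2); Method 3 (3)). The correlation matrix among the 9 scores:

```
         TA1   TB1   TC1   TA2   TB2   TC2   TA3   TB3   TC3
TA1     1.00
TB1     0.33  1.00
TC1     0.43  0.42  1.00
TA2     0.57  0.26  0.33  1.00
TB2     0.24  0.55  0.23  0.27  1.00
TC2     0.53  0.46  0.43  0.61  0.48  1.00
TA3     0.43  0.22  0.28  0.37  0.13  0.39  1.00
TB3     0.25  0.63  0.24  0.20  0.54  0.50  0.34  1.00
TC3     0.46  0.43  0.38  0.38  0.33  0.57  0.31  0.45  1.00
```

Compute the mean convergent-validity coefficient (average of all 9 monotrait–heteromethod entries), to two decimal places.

0.50

Convergent values: 0.57, 0.43, 0.37, 0.55, 0.63, 0.54, 0.43, 0.38, 0.57; mean = 4.47/9 = 0.50.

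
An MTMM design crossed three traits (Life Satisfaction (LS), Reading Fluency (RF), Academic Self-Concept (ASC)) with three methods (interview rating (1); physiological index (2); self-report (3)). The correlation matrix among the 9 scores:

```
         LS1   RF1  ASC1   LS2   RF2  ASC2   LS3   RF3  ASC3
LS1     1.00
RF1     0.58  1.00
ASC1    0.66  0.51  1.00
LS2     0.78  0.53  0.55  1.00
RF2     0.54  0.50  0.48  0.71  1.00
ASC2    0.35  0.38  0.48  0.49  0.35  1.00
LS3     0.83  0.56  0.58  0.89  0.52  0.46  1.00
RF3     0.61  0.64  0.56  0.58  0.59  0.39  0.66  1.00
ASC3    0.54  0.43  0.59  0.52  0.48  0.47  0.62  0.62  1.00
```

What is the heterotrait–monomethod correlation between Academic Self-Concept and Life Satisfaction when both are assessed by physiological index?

Different traits, same method: r(ASC2, LS2) = 0.49.

0.49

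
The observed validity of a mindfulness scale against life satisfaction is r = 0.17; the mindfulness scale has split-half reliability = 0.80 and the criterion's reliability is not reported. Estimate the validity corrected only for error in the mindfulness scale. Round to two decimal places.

Single correction: r_c = r_obs / √r_xx = 0.17 / √0.80 = 0.17 / 0.8944 ≈ 0.19.

0.19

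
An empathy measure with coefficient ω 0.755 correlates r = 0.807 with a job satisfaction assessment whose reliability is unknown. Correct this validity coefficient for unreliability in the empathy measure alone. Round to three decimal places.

0.929

Single correction: r_c = r_obs / √r_xx = 0.807 / √0.755 = 0.807 / 0.8689 ≈ 0.929.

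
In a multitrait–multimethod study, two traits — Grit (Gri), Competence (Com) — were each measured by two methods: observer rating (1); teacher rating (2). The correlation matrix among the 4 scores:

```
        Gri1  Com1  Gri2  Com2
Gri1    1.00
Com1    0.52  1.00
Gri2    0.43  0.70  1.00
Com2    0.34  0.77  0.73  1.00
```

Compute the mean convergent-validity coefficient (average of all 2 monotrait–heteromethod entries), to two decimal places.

Convergent values: 0.43, 0.77; mean = 1.20/2 = 0.60.

0.60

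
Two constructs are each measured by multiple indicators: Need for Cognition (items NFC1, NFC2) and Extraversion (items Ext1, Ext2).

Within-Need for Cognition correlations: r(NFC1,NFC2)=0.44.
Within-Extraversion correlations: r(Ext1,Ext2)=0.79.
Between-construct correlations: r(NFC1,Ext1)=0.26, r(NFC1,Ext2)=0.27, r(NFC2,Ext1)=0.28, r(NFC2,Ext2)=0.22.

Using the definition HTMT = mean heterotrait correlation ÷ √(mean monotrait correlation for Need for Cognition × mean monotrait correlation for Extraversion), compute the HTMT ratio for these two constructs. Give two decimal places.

0.44

Between-construct mean = 1.03/4 = 0.2575.
Mean within-NFC = 0.44/1 = 0.4400; mean within-Ext = 0.79/1 = 0.7900.
Geometric mean = √(0.4400 × 0.7900) = 0.5896.
HTMT = 0.2575 / 0.5896 = 0.44.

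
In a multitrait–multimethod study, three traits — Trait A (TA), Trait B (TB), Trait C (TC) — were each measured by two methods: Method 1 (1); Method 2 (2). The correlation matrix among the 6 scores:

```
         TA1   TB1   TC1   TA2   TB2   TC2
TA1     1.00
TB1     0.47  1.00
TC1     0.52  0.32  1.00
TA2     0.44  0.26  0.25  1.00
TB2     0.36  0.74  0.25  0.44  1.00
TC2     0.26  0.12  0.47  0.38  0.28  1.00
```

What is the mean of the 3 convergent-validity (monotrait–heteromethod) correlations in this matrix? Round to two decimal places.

0.55

Convergent values: 0.44, 0.74, 0.47; mean = 1.65/3 = 0.55.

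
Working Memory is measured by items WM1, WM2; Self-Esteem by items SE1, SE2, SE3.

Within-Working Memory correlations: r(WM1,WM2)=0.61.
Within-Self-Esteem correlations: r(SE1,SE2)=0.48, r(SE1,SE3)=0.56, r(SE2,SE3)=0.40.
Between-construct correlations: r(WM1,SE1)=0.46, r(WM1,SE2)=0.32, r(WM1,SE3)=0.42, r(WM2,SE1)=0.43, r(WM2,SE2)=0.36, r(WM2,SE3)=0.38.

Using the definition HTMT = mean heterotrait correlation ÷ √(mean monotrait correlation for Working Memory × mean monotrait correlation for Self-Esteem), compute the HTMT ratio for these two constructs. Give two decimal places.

Mean between = 2.37/6 = 0.3950.
Mean within-WM = 0.61/1 = 0.6100; mean within-SE = 1.44/3 = 0.4800.
Geometric mean = √(0.6100 × 0.4800) = 0.5411.
HTMT = 0.3950 / 0.5411 = 0.73.

0.73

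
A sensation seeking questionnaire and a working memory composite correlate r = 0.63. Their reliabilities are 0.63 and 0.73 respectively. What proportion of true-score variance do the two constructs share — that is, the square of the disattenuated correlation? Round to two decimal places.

Disattenuated r = 0.63 / √(0.63 × 0.73) = 0.63 / 0.6782 = 0.9289.
Shared true-score variance = 0.9289² = 0.8629 ≈ 0.86.

0.86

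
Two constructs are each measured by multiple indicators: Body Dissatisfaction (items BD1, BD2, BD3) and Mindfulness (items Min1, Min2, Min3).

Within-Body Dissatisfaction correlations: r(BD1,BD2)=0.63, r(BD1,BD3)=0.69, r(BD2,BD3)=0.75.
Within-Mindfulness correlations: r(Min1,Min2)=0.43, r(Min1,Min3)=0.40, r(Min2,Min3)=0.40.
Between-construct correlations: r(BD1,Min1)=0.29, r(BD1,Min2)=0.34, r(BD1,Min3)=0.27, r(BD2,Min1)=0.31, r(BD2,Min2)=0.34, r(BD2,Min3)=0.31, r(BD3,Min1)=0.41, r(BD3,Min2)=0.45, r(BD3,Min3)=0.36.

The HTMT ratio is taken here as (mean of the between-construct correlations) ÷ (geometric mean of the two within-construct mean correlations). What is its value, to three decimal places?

0.643

Mean between = 3.08/9 = 0.3422.
Mean within-BD = 2.07/3 = 0.6900; mean within-Min = 1.23/3 = 0.4100.
Geometric mean = √(0.6900 × 0.4100) = 0.5319.
HTMT = 0.3422 / 0.5319 = 0.643.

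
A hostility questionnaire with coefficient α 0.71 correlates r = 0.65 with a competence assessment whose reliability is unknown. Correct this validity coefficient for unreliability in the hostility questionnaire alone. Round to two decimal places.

Single correction: r_c = r_obs / √r_xx = 0.65 / √0.71 = 0.65 / 0.8426 ≈ 0.77.

0.77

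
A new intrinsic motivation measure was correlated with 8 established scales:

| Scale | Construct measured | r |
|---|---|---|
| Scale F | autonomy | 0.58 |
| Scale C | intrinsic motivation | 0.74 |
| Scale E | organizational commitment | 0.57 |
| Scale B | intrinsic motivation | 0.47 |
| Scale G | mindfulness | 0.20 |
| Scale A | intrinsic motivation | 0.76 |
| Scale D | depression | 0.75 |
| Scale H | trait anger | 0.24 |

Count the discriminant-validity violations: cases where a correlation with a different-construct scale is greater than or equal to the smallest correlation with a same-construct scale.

Convergent (same construct = intrinsic motivation): Scale C, Scale B, Scale A.
Smallest convergent = 0.47. Discriminant values: 0.58, 0.57, 0.20, 0.75, 0.24; count ≥ 0.47 → 3.

3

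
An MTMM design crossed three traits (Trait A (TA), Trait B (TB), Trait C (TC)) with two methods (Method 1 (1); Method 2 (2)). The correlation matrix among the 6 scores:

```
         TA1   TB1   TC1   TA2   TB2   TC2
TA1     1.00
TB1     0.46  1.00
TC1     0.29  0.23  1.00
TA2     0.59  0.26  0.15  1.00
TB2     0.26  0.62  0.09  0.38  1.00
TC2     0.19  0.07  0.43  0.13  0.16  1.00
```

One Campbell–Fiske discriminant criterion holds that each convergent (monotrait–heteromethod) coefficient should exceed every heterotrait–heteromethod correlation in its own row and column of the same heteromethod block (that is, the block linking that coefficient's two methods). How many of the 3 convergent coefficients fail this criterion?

Each convergent coefficient versus the relevant comparison correlations:
TA (methods 1·2): 0.59 vs {0.26, 0.26, 0.19, 0.15} → pass.
TB (methods 1·2): 0.62 vs {0.26, 0.26, 0.07, 0.09} → pass.
TC (methods 1·2): 0.43 vs {0.15, 0.19, 0.09, 0.07} → pass.
0 of 3 fail.

0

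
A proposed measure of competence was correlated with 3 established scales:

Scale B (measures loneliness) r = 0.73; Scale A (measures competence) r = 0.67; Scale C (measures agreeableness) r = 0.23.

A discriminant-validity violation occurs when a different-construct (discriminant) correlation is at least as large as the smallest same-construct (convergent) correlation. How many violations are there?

Convergent (same construct = competence): Scale A.
Smallest convergent = 0.67. Discriminant values: 0.73, 0.23; count ≥ 0.67 → 1.

1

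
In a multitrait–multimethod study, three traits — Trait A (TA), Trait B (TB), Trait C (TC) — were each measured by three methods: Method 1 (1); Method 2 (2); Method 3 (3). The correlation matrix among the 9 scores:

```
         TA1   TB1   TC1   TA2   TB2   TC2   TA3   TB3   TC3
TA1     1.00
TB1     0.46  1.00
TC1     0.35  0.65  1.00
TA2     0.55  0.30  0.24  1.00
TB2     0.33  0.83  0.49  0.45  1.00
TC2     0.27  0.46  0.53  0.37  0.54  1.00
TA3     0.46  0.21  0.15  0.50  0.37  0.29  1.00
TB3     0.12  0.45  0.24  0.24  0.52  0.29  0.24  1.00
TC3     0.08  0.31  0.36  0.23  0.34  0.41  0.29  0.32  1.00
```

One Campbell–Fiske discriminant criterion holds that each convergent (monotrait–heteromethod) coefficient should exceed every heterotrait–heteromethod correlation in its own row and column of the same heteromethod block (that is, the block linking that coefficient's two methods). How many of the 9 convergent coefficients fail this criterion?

0

Checking each validity diagonal entry against its comparison values:
TA (methods 1·2): 0.55 vs {0.33, 0.30, 0.27, 0.24} → pass.
TA (methods 1·3): 0.46 vs {0.12, 0.21, 0.08, 0.15} → pass.
TA (methods 2·3): 0.50 vs {0.24, 0.37, 0.23, 0.29} → pass.
TB (methods 1·2): 0.83 vs {0.30, 0.33, 0.46, 0.49} → pass.
TB (methods 1·3): 0.45 vs {0.21, 0.12, 0.31, 0.24} → pass.
TB (methods 2·3): 0.52 vs {0.37, 0.24, 0.34, 0.29} → pass.
TC (methods 1·2): 0.53 vs {0.24, 0.27, 0.49, 0.46} → pass.
TC (methods 1·3): 0.36 vs {0.15, 0.08, 0.24, 0.31} → pass.
TC (methods 2·3): 0.41 vs {0.29, 0.23, 0.29, 0.34} → pass.
0 of 9 fail.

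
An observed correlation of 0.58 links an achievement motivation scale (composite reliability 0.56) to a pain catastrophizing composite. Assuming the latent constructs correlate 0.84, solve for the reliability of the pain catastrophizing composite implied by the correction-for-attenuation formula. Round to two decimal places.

0.85

r_true = r_obs / √(r_xx · r_yy) ⇒ 0.84 = 0.58 / √(0.56 · r_yy).
√(0.56 · r_yy) = 0.58 / 0.84 = 0.6905; 0.56 · r_yy = 0.4768; r_yy = 0.4768 / 0.56 ≈ 0.85.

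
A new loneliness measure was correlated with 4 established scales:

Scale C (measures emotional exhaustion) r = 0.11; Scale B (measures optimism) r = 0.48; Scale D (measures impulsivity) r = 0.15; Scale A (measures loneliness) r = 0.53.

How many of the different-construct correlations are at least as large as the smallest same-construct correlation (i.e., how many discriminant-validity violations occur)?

Convergent (same construct = loneliness): Scale A.
Smallest convergent = 0.53. Discriminant values: 0.11, 0.48, 0.15; count ≥ 0.53 → 0.

0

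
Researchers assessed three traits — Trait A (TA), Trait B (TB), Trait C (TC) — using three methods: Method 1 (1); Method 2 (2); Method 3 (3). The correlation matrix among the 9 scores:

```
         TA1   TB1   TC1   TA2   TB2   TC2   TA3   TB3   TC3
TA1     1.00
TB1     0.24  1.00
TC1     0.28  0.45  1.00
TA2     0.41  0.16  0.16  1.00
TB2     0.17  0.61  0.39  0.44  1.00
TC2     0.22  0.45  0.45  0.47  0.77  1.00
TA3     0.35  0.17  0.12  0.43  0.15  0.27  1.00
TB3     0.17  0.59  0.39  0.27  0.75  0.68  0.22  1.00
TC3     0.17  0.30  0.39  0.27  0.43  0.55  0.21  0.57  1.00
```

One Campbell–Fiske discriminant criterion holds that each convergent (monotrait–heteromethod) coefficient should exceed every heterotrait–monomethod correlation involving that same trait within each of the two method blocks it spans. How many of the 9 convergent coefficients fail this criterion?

7

Checking each validity diagonal entry against its comparison values:
TA (methods 1·2): 0.41 vs {0.24, 0.44, 0.28, 0.47} → fail.
TA (methods 1·3): 0.35 vs {0.24, 0.22, 0.28, 0.21} → pass.
TA (methods 2·3): 0.43 vs {0.44, 0.22, 0.47, 0.21} → fail.
TB (methods 1·2): 0.61 vs {0.24, 0.44, 0.45, 0.77} → fail.
TB (methods 1·3): 0.59 vs {0.24, 0.22, 0.45, 0.57} → pass.
TB (methods 2·3): 0.75 vs {0.44, 0.22, 0.77, 0.57} → fail.
TC (methods 1·2): 0.45 vs {0.28, 0.47, 0.45, 0.77} → fail.
TC (methods 1·3): 0.39 vs {0.28, 0.21, 0.45, 0.57} → fail.
TC (methods 2·3): 0.55 vs {0.47, 0.21, 0.77, 0.57} → fail.
7 of 9 fail.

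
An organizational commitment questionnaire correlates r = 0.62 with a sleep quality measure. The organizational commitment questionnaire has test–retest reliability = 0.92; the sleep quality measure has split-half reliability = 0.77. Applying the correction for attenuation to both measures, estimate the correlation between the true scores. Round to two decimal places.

r_true = r_obs / √(r_xx · r_yy) = 0.62 / √(0.92 × 0.77) = 0.62 / √0.7084 = 0.62 / 0.8417 ≈ 0.74.

0.74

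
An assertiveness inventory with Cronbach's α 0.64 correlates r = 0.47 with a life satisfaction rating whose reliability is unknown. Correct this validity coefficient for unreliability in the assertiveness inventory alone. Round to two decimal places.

Single correction: r_c = r_obs / √r_xx = 0.47 / √0.64 = 0.47 / 0.8000 ≈ 0.59.

0.59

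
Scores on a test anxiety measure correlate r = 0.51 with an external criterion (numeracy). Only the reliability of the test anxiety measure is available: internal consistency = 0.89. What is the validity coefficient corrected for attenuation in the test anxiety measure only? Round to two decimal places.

Single correction: r_c = r_obs / √r_xx = 0.51 / √0.89 = 0.51 / 0.9434 ≈ 0.54.

0.54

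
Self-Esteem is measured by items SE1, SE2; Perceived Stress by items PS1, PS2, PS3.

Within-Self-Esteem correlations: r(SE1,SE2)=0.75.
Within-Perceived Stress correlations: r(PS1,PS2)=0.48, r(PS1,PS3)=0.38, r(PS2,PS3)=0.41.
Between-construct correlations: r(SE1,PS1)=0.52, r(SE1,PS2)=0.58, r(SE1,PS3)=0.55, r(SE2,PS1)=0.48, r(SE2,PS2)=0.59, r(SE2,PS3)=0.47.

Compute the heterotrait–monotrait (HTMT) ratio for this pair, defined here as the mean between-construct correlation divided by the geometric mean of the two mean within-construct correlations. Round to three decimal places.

Mean between = 3.19/6 = 0.5317.
Mean within-SE = 0.75/1 = 0.7500; mean within-PS = 1.27/3 = 0.4233.
Geometric mean = √(0.7500 × 0.4233) = 0.5634.
HTMT = 0.5317 / 0.5634 = 0.944.

0.944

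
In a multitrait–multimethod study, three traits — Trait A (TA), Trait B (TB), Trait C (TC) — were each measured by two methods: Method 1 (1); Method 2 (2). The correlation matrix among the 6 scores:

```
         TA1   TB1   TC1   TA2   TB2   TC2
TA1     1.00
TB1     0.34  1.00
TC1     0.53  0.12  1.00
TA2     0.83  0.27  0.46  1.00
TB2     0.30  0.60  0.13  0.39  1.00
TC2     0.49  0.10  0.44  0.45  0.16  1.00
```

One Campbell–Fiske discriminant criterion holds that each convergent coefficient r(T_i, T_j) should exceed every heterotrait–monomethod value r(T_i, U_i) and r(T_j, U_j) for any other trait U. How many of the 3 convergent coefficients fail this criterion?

Each convergent coefficient versus the relevant comparison correlations:
TA (methods 1·2): 0.83 vs {0.34, 0.39, 0.53, 0.45} → pass.
TB (methods 1·2): 0.60 vs {0.34, 0.39, 0.12, 0.16} → pass.
TC (methods 1·2): 0.44 vs {0.53, 0.45, 0.12, 0.16} → fail.
1 of 3 fail.

1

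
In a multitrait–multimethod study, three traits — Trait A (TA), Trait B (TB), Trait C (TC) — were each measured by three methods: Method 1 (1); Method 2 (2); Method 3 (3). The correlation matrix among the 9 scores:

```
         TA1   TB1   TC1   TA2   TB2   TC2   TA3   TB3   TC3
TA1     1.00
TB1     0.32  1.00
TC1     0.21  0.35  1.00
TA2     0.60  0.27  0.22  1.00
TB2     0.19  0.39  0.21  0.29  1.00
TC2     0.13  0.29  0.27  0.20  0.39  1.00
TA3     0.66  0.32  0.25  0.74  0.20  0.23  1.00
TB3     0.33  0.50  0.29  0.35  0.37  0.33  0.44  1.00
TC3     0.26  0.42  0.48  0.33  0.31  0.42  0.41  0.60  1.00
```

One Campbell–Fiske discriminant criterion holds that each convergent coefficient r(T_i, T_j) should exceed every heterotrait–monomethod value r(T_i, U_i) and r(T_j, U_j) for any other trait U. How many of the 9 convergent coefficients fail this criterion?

6

Each convergent coefficient versus the relevant comparison correlations:
TA (methods 1·2): 0.60 vs {0.32, 0.29, 0.21, 0.20} → pass.
TA (methods 1·3): 0.66 vs {0.32, 0.44, 0.21, 0.41} → pass.
TA (methods 2·3): 0.74 vs {0.29, 0.44, 0.20, 0.41} → pass.
TB (methods 1·2): 0.39 vs {0.32, 0.29, 0.35, 0.39} → fail.
TB (methods 1·3): 0.50 vs {0.32, 0.44, 0.35, 0.60} → fail.
TB (methods 2·3): 0.37 vs {0.29, 0.44, 0.39, 0.60} → fail.
TC (methods 1·2): 0.27 vs {0.21, 0.20, 0.35, 0.39} → fail.
TC (methods 1·3): 0.48 vs {0.21, 0.41, 0.35, 0.60} → fail.
TC (methods 2·3): 0.42 vs {0.20, 0.41, 0.39, 0.60} → fail.
6 of 9 fail.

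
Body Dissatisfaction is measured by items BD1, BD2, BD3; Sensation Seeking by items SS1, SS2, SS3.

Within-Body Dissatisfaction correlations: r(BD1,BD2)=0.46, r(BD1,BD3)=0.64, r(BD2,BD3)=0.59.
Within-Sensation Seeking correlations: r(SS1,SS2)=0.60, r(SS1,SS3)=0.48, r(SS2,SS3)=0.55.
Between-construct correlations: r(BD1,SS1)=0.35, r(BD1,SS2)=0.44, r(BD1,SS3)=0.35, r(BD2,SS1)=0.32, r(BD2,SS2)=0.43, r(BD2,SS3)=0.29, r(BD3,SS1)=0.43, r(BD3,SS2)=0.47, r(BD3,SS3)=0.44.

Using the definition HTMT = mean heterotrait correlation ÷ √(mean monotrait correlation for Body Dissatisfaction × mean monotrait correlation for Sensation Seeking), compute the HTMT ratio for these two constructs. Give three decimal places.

Between-construct mean = 3.52/9 = 0.3911.
Mean within-BD = 1.69/3 = 0.5633; mean within-SS = 1.63/3 = 0.5433.
Geometric mean = √(0.5633 × 0.5433) = 0.5532.
HTMT = 0.3911 / 0.5532 = 0.707.

0.707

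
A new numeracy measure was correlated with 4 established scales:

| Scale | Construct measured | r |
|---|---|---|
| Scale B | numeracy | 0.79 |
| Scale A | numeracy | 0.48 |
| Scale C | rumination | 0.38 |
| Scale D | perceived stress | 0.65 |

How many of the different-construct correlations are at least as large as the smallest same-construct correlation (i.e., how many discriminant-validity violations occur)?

Convergent (same construct = numeracy): Scale B, Scale A.
Smallest convergent = 0.48. Discriminant values: 0.38, 0.65; count ≥ 0.48 → 1.

1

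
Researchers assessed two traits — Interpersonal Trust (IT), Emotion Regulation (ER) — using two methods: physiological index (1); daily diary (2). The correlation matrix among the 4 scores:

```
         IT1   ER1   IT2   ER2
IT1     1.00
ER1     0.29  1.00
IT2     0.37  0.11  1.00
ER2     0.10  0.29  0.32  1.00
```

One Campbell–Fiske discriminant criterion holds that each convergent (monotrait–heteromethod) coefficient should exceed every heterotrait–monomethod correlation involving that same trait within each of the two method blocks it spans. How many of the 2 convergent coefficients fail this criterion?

Each convergent coefficient versus the relevant comparison correlations:
IT (methods 1·2): 0.37 vs {0.29, 0.32} → pass.
ER (methods 1·2): 0.29 vs {0.29, 0.32} → fail.
1 of 2 fail.

1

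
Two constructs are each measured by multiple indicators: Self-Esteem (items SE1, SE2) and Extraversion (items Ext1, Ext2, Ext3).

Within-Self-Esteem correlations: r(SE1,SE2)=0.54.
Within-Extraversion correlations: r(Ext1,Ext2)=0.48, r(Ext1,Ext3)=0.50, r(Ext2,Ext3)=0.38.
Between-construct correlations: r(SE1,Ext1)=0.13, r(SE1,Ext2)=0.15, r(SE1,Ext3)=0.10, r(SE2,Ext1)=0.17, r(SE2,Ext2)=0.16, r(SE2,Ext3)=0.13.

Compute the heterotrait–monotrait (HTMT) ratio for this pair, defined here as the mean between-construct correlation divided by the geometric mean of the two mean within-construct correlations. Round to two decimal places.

Between-construct mean = 0.84/6 = 0.1400.
Mean within-SE = 0.54/1 = 0.5400; mean within-Ext = 1.36/3 = 0.4533.
Geometric mean = √(0.5400 × 0.4533) = 0.4948.
HTMT = 0.1400 / 0.4948 = 0.28.

0.28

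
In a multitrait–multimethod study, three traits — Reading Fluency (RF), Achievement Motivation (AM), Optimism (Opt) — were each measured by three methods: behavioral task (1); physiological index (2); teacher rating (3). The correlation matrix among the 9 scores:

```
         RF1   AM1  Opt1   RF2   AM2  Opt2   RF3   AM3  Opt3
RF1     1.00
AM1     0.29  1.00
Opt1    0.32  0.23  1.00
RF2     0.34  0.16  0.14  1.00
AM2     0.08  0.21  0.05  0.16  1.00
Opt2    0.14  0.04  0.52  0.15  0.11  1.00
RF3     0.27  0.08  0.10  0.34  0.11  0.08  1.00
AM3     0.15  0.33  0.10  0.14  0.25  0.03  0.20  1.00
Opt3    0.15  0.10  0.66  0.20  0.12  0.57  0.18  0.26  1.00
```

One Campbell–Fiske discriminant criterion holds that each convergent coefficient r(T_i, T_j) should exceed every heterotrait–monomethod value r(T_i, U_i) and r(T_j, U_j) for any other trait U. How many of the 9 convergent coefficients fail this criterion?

Convergent coefficients and their comparison sets:
RF (methods 1·2): 0.34 vs {0.29, 0.16, 0.32, 0.15} → pass.
RF (methods 1·3): 0.27 vs {0.29, 0.20, 0.32, 0.18} → fail.
RF (methods 2·3): 0.34 vs {0.16, 0.20, 0.15, 0.18} → pass.
AM (methods 1·2): 0.21 vs {0.29, 0.16, 0.23, 0.11} → fail.
AM (methods 1·3): 0.33 vs {0.29, 0.20, 0.23, 0.26} → pass.
AM (methods 2·3): 0.25 vs {0.16, 0.20, 0.11, 0.26} → fail.
Opt (methods 1·2): 0.52 vs {0.32, 0.15, 0.23, 0.11} → pass.
Opt (methods 1·3): 0.66 vs {0.32, 0.18, 0.23, 0.26} → pass.
Opt (methods 2·3): 0.57 vs {0.15, 0.18, 0.11, 0.26} → pass.
3 of 9 fail.

3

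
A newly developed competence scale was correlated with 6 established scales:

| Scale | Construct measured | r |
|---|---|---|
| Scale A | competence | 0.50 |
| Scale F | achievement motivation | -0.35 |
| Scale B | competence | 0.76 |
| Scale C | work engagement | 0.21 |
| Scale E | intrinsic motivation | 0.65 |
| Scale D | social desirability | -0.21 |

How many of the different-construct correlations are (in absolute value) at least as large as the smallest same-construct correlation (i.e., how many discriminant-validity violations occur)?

1

Convergent (same construct = competence): Scale A, Scale B.
Smallest convergent = 0.50. Discriminant |r|: 0.35, 0.21, 0.65, 0.21; count ≥ 0.50 → 1.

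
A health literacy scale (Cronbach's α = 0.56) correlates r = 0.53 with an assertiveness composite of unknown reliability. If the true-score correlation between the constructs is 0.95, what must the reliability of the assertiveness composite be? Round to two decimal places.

0.56

r_true = r_obs / √(r_xx · r_yy) ⇒ 0.95 = 0.53 / √(0.56 · r_yy).
√(0.56 · r_yy) = 0.53 / 0.95 = 0.5579; 0.56 · r_yy = 0.3113; r_yy = 0.3113 / 0.56 ≈ 0.56.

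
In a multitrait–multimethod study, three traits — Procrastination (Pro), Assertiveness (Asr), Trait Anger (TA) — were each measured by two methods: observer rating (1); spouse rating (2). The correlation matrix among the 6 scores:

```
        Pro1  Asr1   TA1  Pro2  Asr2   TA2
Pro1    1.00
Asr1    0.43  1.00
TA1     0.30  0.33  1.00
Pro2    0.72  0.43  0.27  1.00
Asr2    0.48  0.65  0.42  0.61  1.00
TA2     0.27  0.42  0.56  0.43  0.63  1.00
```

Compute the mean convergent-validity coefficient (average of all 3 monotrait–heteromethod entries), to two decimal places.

Convergent values: 0.72, 0.65, 0.56; mean = 1.93/3 = 0.64.

0.64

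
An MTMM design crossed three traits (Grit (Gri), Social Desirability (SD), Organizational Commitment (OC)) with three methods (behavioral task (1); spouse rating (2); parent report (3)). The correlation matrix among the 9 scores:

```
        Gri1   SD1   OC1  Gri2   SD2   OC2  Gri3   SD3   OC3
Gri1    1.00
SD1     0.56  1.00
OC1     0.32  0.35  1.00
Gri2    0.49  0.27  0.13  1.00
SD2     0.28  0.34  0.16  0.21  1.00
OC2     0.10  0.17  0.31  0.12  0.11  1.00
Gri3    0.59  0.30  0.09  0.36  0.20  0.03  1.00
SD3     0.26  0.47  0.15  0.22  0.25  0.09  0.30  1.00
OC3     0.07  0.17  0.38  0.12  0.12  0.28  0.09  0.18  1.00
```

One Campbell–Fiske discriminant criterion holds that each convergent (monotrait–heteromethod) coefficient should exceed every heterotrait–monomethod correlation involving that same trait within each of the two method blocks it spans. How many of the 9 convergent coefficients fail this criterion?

5

Checking each validity diagonal entry against its comparison values:
Gri (methods 1·2): 0.49 vs {0.56, 0.21, 0.32, 0.12} → fail.
Gri (methods 1·3): 0.59 vs {0.56, 0.30, 0.32, 0.09} → pass.
Gri (methods 2·3): 0.36 vs {0.21, 0.30, 0.12, 0.09} → pass.
SD (methods 1·2): 0.34 vs {0.56, 0.21, 0.35, 0.11} → fail.
SD (methods 1·3): 0.47 vs {0.56, 0.30, 0.35, 0.18} → fail.
SD (methods 2·3): 0.25 vs {0.21, 0.30, 0.11, 0.18} → fail.
OC (methods 1·2): 0.31 vs {0.32, 0.12, 0.35, 0.11} → fail.
OC (methods 1·3): 0.38 vs {0.32, 0.09, 0.35, 0.18} → pass.
OC (methods 2·3): 0.28 vs {0.12, 0.09, 0.11, 0.18} → pass.
5 of 9 fail.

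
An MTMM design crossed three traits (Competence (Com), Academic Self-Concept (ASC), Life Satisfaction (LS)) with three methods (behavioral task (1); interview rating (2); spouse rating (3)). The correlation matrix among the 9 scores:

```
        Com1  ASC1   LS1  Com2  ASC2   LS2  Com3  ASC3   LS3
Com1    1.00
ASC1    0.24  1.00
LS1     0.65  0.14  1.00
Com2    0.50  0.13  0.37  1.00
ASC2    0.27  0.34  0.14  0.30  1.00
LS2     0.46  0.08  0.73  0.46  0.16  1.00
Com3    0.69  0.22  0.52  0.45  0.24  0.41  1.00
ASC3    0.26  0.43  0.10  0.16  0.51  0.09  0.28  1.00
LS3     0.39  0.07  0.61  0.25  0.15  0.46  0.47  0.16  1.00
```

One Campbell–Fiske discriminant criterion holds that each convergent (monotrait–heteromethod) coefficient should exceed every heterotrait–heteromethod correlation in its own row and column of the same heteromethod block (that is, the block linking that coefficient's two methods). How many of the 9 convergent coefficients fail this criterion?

Checking each validity diagonal entry against its comparison values:
Com (methods 1·2): 0.50 vs {0.27, 0.13, 0.46, 0.37} → pass.
Com (methods 1·3): 0.69 vs {0.26, 0.22, 0.39, 0.52} → pass.
Com (methods 2·3): 0.45 vs {0.16, 0.24, 0.25, 0.41} → pass.
ASC (methods 1·2): 0.34 vs {0.13, 0.27, 0.08, 0.14} → pass.
ASC (methods 1·3): 0.43 vs {0.22, 0.26, 0.07, 0.10} → pass.
ASC (methods 2·3): 0.51 vs {0.24, 0.16, 0.15, 0.09} → pass.
LS (methods 1·2): 0.73 vs {0.37, 0.46, 0.14, 0.08} → pass.
LS (methods 1·3): 0.61 vs {0.52, 0.39, 0.10, 0.07} → pass.
LS (methods 2·3): 0.46 vs {0.41, 0.25, 0.09, 0.15} → pass.
0 of 9 fail.

0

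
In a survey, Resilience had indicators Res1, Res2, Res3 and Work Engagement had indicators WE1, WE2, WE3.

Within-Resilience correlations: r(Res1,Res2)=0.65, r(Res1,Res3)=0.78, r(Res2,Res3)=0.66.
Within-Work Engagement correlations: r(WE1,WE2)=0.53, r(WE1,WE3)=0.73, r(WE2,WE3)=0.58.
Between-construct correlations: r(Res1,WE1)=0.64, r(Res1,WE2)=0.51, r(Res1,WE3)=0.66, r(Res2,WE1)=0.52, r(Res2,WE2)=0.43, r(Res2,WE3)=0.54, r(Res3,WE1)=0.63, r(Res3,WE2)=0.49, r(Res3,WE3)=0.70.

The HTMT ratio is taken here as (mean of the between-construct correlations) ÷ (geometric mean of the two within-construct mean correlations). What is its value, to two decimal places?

Between-construct mean = 5.12/9 = 0.5689.
Mean within-Res = 2.09/3 = 0.6967; mean within-WE = 1.84/3 = 0.6133.
Geometric mean = √(0.6967 × 0.6133) = 0.6537.
HTMT = 0.5689 / 0.6537 = 0.87.

0.87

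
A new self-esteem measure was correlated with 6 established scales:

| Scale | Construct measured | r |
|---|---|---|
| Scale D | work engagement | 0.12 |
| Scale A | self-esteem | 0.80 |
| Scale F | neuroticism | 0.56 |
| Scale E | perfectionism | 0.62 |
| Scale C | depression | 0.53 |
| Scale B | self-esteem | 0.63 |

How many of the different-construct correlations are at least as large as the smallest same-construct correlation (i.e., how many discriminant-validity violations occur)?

0

Convergent (same construct = self-esteem): Scale A, Scale B.
Smallest convergent = 0.63. Discriminant values: 0.12, 0.56, 0.62, 0.53; count ≥ 0.63 → 0.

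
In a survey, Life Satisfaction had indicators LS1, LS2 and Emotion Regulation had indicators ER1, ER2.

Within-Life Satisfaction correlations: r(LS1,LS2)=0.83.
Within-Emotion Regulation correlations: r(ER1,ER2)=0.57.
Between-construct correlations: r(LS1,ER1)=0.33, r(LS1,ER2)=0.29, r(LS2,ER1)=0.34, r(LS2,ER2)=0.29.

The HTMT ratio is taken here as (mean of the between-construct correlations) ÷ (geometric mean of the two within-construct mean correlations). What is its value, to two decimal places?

0.45

Mean between = 1.25/4 = 0.3125.
Mean within-LS = 0.83/1 = 0.8300; mean within-ER = 0.57/1 = 0.5700.
Geometric mean = √(0.8300 × 0.5700) = 0.6878.
HTMT = 0.3125 / 0.6878 = 0.45.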